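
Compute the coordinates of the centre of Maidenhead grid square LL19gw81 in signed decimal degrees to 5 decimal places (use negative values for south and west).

Field L=11, L=11: +11·20° lon, +11·10° lat → SW at lon 40°, lat 20°.
Square 1, 9: +1·2° lon, +9·1° lat → SW at lon 42°, lat 29°.
Subsquare g=6, w=22: +6·0.0833333° lon, +22·0.0416667° lat → SW at lon 42.5°, lat 29.9167°.
Extended square 8, 1: +8·0.00833333° lon, +1·0.00416667° lat → SW at lon 42.5667°, lat 29.9208°.
Cell spans 0.00833333° lon × 0.00416667° lat. Centre is SW corner plus half of each.
latitude 29.92292, longitude 42.57083.

29.92292, 42.57083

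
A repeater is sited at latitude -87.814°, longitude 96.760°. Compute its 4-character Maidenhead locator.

NA82

Offset from 180°W / 90°S: lon 276.76°, lat 2.19°.
Field: 276.76/20 → 13 → N, 2.19/10 → 0 → A; chars NA.
Square: 16.76/2 → 8, 2.19/1 → 2; chars 82.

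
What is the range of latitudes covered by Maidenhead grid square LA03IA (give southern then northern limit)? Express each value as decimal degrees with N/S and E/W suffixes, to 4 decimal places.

87.0000° S, 86.9583° S

Field L=11, A=0: +11·20° lon, +0·10° lat → SW at lon 40°, lat -90°.
Square 0, 3: +0·2° lon, +3·1° lat → SW at lon 40°, lat -87°.
Subsquare i=8, a=0: +8·0.0833333° lon, +0·0.0416667° lat → SW at lon 40.6667°, lat -87°.
Cell spans 0.0833333° lon × 0.0416667° lat.
south 87.0000° S, north 86.9583° S.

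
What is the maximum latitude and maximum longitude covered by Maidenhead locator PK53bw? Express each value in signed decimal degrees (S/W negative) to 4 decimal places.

13.9583, 130.1667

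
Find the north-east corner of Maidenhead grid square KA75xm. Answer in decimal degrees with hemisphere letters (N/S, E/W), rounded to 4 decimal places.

84.4583° S, 36.0000° E

Field K=10, A=0: +10·20° lon, +0·10° lat → SW at lon 20°, lat -90°.
Square 7, 5: +7·2° lon, +5·1° lat → SW at lon 34°, lat -85°.
Subsquare x=23, m=12: +23·0.0833333° lon, +12·0.0416667° lat → SW at lon 35.9167°, lat -84.5°.
Cell spans 0.0833333° lon × 0.0416667° lat. NE corner is SW corner plus one full cell.
latitude 84.4583° S, longitude 36.0000° E.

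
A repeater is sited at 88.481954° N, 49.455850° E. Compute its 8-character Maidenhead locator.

LR48rl45

Shift to the Maidenhead origin (180°W, 90°S): lon 229.45585, lat 178.48195.
Field (20°×10°, letters A–R): 229.45585/20 → 11 → L, 178.48195/10 → 17 → R; chars LR.
Square (2°×1°, digits 0–9): 9.45585/2 → 4, 8.48195/1 → 8; chars 48.
Subsquare (5′×2.5′, letters a–x): 1.45585/0.0833333 → 17 → r, 0.48195/0.0416667 → 11 → l; chars rl.
Extended square (30″×15″, digits 0–9): 0.03918/0.00833333 → 4, 0.02362/0.00416667 → 5; chars 45.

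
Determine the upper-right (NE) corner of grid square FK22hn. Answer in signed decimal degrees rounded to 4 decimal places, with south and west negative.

Field F=5, K=10: +5·20° lon, +10·10° lat → SW at lon -80°, lat 10°.
Square 2, 2: +2·2° lon, +2·1° lat → SW at lon -76°, lat 12°.
Subsquare h=7, n=13: +7·0.0833333° lon, +13·0.0416667° lat → SW at lon -75.4167°, lat 12.5417°.
Cell spans 0.0833333° lon × 0.0416667° lat. NE corner is SW corner plus one full cell.
latitude 12.5833, longitude -75.3333.

12.5833, -75.3333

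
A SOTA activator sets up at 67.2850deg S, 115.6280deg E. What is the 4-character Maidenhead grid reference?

OC72

Offset from 180°W / 90°S: lon 295.63°, lat 22.72°.
Field: lon ⌊295.63/20⌋ = 14 → O; lat ⌊22.72/10⌋ = 2 → C.
Square: lon ⌊15.63/2⌋ = 7; lat ⌊2.72/1⌋ = 2.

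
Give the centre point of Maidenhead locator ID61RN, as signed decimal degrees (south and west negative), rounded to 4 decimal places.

Field I=8, D=3: +8·20° lon, +3·10° lat → SW at lon -20°, lat -60°.
Square 6, 1: +6·2° lon, +1·1° lat → SW at lon -8°, lat -59°.
Subsquare r=17, n=13: +17·0.0833333° lon, +13·0.0416667° lat → SW at lon -6.58333°, lat -58.4583°.
Cell spans 0.0833333° lon × 0.0416667° lat. Centre is SW corner plus half of each.
latitude -58.4375, longitude -6.5417.

-58.4375, -6.5417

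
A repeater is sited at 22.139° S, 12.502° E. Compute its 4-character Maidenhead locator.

JG67

Add 180° to longitude and 90° to latitude: 192.50, 67.86.
Field: 192.50/20 → 9 → J, 67.86/10 → 6 → G; chars JG.
Square: 12.50/2 → 6, 7.86/1 → 7; chars 67.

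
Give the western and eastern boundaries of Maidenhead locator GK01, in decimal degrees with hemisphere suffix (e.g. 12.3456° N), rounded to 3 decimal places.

60.000° W, 58.000° W

Field G=6, K=10: +6·20° lon, +10·10° lat → SW at lon -60°, lat 10°.
Square 0, 1: +0·2° lon, +1·1° lat → SW at lon -60°, lat 11°.
Cell spans 2° lon × 1° lat.
west 60.000° W, east 58.000° W.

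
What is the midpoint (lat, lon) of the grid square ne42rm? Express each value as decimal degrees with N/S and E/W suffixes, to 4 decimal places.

Field N=13, E=4: +13·20° lon, +4·10° lat → SW at lon 80°, lat -50°.
Square 4, 2: +4·2° lon, +2·1° lat → SW at lon 88°, lat -48°.
Subsquare r=17, m=12: +17·0.0833333° lon, +12·0.0416667° lat → SW at lon 89.4167°, lat -47.5°.
Cell spans 0.0833333° lon × 0.0416667° lat. Centre is SW corner plus half of each.
latitude 47.4792° S, longitude 89.4583° E.

47.4792° S, 89.4583° E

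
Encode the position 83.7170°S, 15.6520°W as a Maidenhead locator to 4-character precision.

IA26

Shift to the Maidenhead origin (180°W, 90°S): lon 164.35, lat 6.28.
Field: lon ⌊164.35/20⌋ = 8 → I; lat ⌊6.28/10⌋ = 0 → A.
Square: lon ⌊4.35/2⌋ = 2; lat ⌊6.28/1⌋ = 6.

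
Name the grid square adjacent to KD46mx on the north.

Latitude subsquare x = 23; +1 → 24, wraps to 0 = a, carry into square.
Latitude square 6; +1 → 7.
The longitude characters are unchanged.

KD47ma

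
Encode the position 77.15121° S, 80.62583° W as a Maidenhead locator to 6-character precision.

EB92qu

Add 180° to longitude and 90° to latitude: 99.3742, 12.8488.
Field: lon ⌊99.3742/20⌋ = 4 → E; lat ⌊12.8488/10⌋ = 1 → B.
Square: lon ⌊19.3742/2⌋ = 9; lat ⌊2.8488/1⌋ = 2.
Subsquare: lon ⌊1.3742/0.0833333⌋ = 16 → q; lat ⌊0.8488/0.0416667⌋ = 20 → u.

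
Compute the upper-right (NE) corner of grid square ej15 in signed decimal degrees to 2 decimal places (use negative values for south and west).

6.00, -96.00

Field E=4, J=9: +4·20° lon, +9·10° lat → SW at lon -100°, lat 0°.
Square 1, 5: +1·2° lon, +5·1° lat → SW at lon -98°, lat 5°.
Cell spans 2° lon × 1° lat. NE corner is SW corner plus one full cell.
latitude 6.00, longitude -96.00.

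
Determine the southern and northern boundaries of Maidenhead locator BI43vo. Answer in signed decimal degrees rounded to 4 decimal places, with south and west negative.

-6.4167, -6.3750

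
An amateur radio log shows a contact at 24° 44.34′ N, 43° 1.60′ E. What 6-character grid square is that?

LL14mr

Offset from 180°W / 90°S: lon 223.0267°, lat 114.7390°.
Field: lon ⌊223.0267/20⌋ = 11 → L; lat ⌊114.7390/10⌋ = 11 → L.
Square: lon ⌊3.0267/2⌋ = 1; lat ⌊4.7390/1⌋ = 4.
Subsquare: lon ⌊1.0267/0.0833333⌋ = 12 → m; lat ⌊0.7390/0.0416667⌋ = 17 → r.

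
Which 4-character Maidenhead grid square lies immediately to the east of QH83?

Longitude square 8; +1 → 9.
The latitude characters are unchanged.

QH93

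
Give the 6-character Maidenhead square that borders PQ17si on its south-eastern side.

Longitude subsquare s = 18; +1 → 19 = t.
Latitude subsquare i = 8; −1 → 7 = h.

PQ17th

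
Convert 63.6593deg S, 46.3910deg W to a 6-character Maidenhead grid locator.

Add 180° to longitude and 90° to latitude: 133.6090, 26.3407.
Field: 133.6090/20 → 6 → G, 26.3407/10 → 2 → C; chars GC.
Square: 13.6090/2 → 6, 6.3407/1 → 6; chars 66.
Subsquare: 1.6090/0.0833333 → 19 → t, 0.3407/0.0416667 → 8 → i; chars ti.

GC66ti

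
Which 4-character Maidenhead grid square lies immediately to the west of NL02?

ML92

Longitude square 0; −1 → -1, wraps to 9, carry into field.
Longitude field N = 13; −1 → 12 = M.
The latitude characters are unchanged.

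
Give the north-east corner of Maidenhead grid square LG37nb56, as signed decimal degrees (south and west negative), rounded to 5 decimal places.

-22.92917, 47.13333

Field L=11, G=6: +11·20° lon, +6·10° lat → SW at lon 40°, lat -30°.
Square 3, 7: +3·2° lon, +7·1° lat → SW at lon 46°, lat -23°.
Subsquare n=13, b=1: +13·0.0833333° lon, +1·0.0416667° lat → SW at lon 47.0833°, lat -22.9583°.
Extended square 5, 6: +5·0.00833333° lon, +6·0.00416667° lat → SW at lon 47.125°, lat -22.9333°.
Cell spans 0.00833333° lon × 0.00416667° lat. NE corner is SW corner plus one full cell.
latitude -22.92917, longitude 47.13333.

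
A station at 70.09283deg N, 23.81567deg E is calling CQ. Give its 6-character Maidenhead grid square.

KQ10vc

Add 180° to longitude and 90° to latitude: 203.8157, 160.0928.
Field (20°×10°, letters A–R): 203.8157/20 → 10 → K, 160.0928/10 → 16 → Q; chars KQ.
Square (2°×1°, digits 0–9): 3.8157/2 → 1, 0.0928/1 → 0; chars 10.
Subsquare (5′×2.5′, letters a–x): 1.8157/0.0833333 → 21 → v, 0.0928/0.0416667 → 2 → c; chars vc.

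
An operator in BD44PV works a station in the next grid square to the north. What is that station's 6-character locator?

BD44pw

Latitude subsquare v = 21; +1 → 22 = w.
The longitude characters are unchanged.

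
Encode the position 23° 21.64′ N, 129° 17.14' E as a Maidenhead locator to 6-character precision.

Offset from 180°W / 90°S: lon 309.2857°, lat 113.3607°.
Field: lon ⌊309.2857/20⌋ = 15 → P; lat ⌊113.3607/10⌋ = 11 → L.
Square: lon ⌊9.2857/2⌋ = 4; lat ⌊3.3607/1⌋ = 3.
Subsquare: lon ⌊1.2857/0.0833333⌋ = 15 → p; lat ⌊0.3607/0.0416667⌋ = 8 → i.

PL43pi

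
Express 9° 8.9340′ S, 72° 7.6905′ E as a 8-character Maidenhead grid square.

MI60bu54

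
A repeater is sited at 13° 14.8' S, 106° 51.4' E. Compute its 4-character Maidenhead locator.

Shift to the Maidenhead origin (180°W, 90°S): lon 286.86, lat 76.75.
Field: lon ⌊286.86/20⌋ = 14 → O; lat ⌊76.75/10⌋ = 7 → H.
Square: lon ⌊6.86/2⌋ = 3; lat ⌊6.75/1⌋ = 6.

OH36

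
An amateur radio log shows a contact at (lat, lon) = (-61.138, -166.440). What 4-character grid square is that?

Add 180° to longitude and 90° to latitude: 13.56, 28.86.
Field: 13.56/20 → 0 → A, 28.86/10 → 2 → C; chars AC.
Square: 13.56/2 → 6, 8.86/1 → 8; chars 68.

AC68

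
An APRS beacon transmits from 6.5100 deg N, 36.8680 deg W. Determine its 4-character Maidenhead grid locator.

Offset from 180°W / 90°S: lon 143.13°, lat 96.51°.
Field: lon ⌊143.13/20⌋ = 7 → H; lat ⌊96.51/10⌋ = 9 → J.
Square: lon ⌊3.13/2⌋ = 1; lat ⌊6.51/1⌋ = 6.

HJ16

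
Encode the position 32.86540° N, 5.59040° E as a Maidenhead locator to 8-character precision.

JM22tu07

Add 180° to longitude and 90° to latitude: 185.59040, 122.86540.
Field: lon ⌊185.59040/20⌋ = 9 → J; lat ⌊122.86540/10⌋ = 12 → M.
Square: lon ⌊5.59040/2⌋ = 2; lat ⌊2.86540/1⌋ = 2.
Subsquare: lon ⌊1.59040/0.0833333⌋ = 19 → t; lat ⌊0.86540/0.0416667⌋ = 20 → u.
Extended square: lon ⌊0.00707/0.00833333⌋ = 0; lat ⌊0.03207/0.00416667⌋ = 7.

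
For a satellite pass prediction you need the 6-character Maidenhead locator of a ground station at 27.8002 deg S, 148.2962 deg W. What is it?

BG52ue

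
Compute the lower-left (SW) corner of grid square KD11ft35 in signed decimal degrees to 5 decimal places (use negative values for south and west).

Field K=10, D=3: +10·20° lon, +3·10° lat → SW at lon 20°, lat -60°.
Square 1, 1: +1·2° lon, +1·1° lat → SW at lon 22°, lat -59°.
Subsquare f=5, t=19: +5·0.0833333° lon, +19·0.0416667° lat → SW at lon 22.4167°, lat -58.2083°.
Extended square 3, 5: +3·0.00833333° lon, +5·0.00416667° lat → SW at lon 22.4417°, lat -58.1875°.
latitude -58.18750, longitude 22.44167.

-58.18750, 22.44167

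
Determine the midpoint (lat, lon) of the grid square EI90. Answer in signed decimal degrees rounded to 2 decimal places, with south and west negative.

Field E=4, I=8: +4·20° lon, +8·10° lat → SW at lon -100°, lat -10°.
Square 9, 0: +9·2° lon, +0·1° lat → SW at lon -82°, lat -10°.
Cell spans 2° lon × 1° lat. Centre is SW corner plus half of each.
latitude -9.50, longitude -81.00.

-9.50, -81.00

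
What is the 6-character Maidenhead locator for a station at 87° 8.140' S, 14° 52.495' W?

IA22nu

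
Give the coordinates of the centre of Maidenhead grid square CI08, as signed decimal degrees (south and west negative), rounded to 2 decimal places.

-1.50, -139.00

Field C=2, I=8: +2·20° lon, +8·10° lat → SW at lon -140°, lat -10°.
Square 0, 8: +0·2° lon, +8·1° lat → SW at lon -140°, lat -2°.
Cell spans 2° lon × 1° lat. Centre is SW corner plus half of each.
latitude -1.50, longitude -139.00.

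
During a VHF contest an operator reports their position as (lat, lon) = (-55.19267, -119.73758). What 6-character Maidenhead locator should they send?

DD04dt

Add 180° to longitude and 90° to latitude: 60.2624, 34.8073.
Field (20°×10°, letters A–R): lon ⌊60.2624/20⌋ = 3 → D; lat ⌊34.8073/10⌋ = 3 → D.
Square (2°×1°, digits 0–9): lon ⌊0.2624/2⌋ = 0; lat ⌊4.8073/1⌋ = 4.
Subsquare (5′×2.5′, letters a–x): lon ⌊0.2624/0.0833333⌋ = 3 → d; lat ⌊0.8073/0.0416667⌋ = 19 → t.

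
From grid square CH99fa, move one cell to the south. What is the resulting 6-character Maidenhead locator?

Latitude subsquare a = 0; −1 → -1, wraps to 23 = x, carry into square.
Latitude square 9; −1 → 8.
The longitude characters are unchanged.

CH98fx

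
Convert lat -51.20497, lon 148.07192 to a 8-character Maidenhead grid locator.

QD48at80

Add 180° to longitude and 90° to latitude: 328.07192, 38.79503.
Field: 328.07192/20 → 16 → Q, 38.79503/10 → 3 → D; chars QD.
Square: 8.07192/2 → 4, 8.79503/1 → 8; chars 48.
Subsquare: 0.07192/0.0833333 → 0 → a, 0.79503/0.0416667 → 19 → t; chars at.
Extended square: 0.07192/0.00833333 → 8, 0.00336/0.00416667 → 0; chars 80.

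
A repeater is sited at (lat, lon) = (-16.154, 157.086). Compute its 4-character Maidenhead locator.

Add 180° to longitude and 90° to latitude: 337.09, 73.85.
Field: lon ⌊337.09/20⌋ = 16 → Q; lat ⌊73.85/10⌋ = 7 → H.
Square: lon ⌊17.09/2⌋ = 8; lat ⌊3.85/1⌋ = 3.

QH83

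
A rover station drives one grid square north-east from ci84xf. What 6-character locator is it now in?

CI94ag

Longitude subsquare x = 23; +1 → 24, wraps to 0 = a, carry into square.
Longitude square 8; +1 → 9.
Latitude subsquare f = 5; +1 → 6 = g.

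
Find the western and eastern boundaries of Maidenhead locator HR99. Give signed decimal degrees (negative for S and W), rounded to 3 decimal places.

-22.000, -20.000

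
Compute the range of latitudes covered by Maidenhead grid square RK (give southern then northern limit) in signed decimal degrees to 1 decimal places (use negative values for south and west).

10.0, 20.0

Field R=17, K=10: +17·20° lon, +10·10° lat → SW at lon 160°, lat 10°.
Cell spans 20° lon × 10° lat.
south 10.0, north 20.0.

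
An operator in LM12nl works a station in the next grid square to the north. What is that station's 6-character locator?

Latitude subsquare l = 11; +1 → 12 = m.
The longitude characters are unchanged.

LM12nm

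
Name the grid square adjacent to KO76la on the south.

KO75lx

Latitude subsquare a = 0; −1 → -1, wraps to 23 = x, carry into square.
Latitude square 6; −1 → 5.
The longitude characters are unchanged.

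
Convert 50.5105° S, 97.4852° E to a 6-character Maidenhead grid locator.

ND89rl

Offset from 180°W / 90°S: lon 277.4852°, lat 39.4895°.
Field: lon ⌊277.4852/20⌋ = 13 → N; lat ⌊39.4895/10⌋ = 3 → D.
Square: lon ⌊17.4852/2⌋ = 8; lat ⌊9.4895/1⌋ = 9.
Subsquare: lon ⌊1.4852/0.0833333⌋ = 17 → r; lat ⌊0.4895/0.0416667⌋ = 11 → l.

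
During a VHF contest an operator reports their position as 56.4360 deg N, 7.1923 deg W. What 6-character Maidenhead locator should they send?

IO66jk

Add 180° to longitude and 90° to latitude: 172.8077, 146.4360.
Field: lon ⌊172.8077/20⌋ = 8 → I; lat ⌊146.4360/10⌋ = 14 → O.
Square: lon ⌊12.8077/2⌋ = 6; lat ⌊6.4360/1⌋ = 6.
Subsquare: lon ⌊0.8077/0.0833333⌋ = 9 → j; lat ⌊0.4360/0.0416667⌋ = 10 → k.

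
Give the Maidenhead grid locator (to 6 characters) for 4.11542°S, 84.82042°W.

Offset from 180°W / 90°S: lon 95.1796°, lat 85.8846°.
Field: 95.1796/20 → 4 → E, 85.8846/10 → 8 → I; chars EI.
Square: 15.1796/2 → 7, 5.8846/1 → 5; chars 75.
Subsquare: 1.1796/0.0833333 → 14 → o, 0.8846/0.0416667 → 21 → v; chars ov.

EI75ov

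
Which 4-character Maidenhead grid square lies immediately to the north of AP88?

AP89

Latitude square 8; +1 → 9.
The longitude characters are unchanged.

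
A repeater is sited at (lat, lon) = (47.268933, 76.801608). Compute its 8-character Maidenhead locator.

Add 180° to longitude and 90° to latitude: 256.80161, 137.26893.
Field: lon ⌊256.80161/20⌋ = 12 → M; lat ⌊137.26893/10⌋ = 13 → N.
Square: lon ⌊16.80161/2⌋ = 8; lat ⌊7.26893/1⌋ = 7.
Subsquare: lon ⌊0.80161/0.0833333⌋ = 9 → j; lat ⌊0.26893/0.0416667⌋ = 6 → g.
Extended square: lon ⌊0.05161/0.00833333⌋ = 6; lat ⌊0.01893/0.00416667⌋ = 4.

MN87jg64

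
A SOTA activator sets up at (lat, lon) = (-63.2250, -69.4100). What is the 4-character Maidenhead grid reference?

FC56

Shift to the Maidenhead origin (180°W, 90°S): lon 110.59, lat 26.77.
Field: lon ⌊110.59/20⌋ = 5 → F; lat ⌊26.77/10⌋ = 2 → C.
Square: lon ⌊10.59/2⌋ = 5; lat ⌊6.77/1⌋ = 6.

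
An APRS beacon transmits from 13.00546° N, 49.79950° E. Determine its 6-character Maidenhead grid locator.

Add 180° to longitude and 90° to latitude: 229.7995, 103.0055.
Field: lon ⌊229.7995/20⌋ = 11 → L; lat ⌊103.0055/10⌋ = 10 → K.
Square: lon ⌊9.7995/2⌋ = 4; lat ⌊3.0055/1⌋ = 3.
Subsquare: lon ⌊1.7995/0.0833333⌋ = 21 → v; lat ⌊0.0055/0.0416667⌋ = 0 → a.

LK43va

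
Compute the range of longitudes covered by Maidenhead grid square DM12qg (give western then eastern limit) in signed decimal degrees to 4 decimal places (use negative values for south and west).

Field D=3, M=12: +3·20° lon, +12·10° lat → SW at lon -120°, lat 30°.
Square 1, 2: +1·2° lon, +2·1° lat → SW at lon -118°, lat 32°.
Subsquare q=16, g=6: +16·0.0833333° lon, +6·0.0416667° lat → SW at lon -116.667°, lat 32.25°.
Cell spans 0.0833333° lon × 0.0416667° lat.
west -116.6667, east -116.5833.

-116.6667, -116.5833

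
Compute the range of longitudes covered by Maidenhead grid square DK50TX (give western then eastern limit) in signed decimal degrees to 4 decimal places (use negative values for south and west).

-108.4167, -108.3333

Field D=3, K=10: +3·20° lon, +10·10° lat → SW at lon -120°, lat 10°.
Square 5, 0: +5·2° lon, +0·1° lat → SW at lon -110°, lat 10°.
Subsquare t=19, x=23: +19·0.0833333° lon, +23·0.0416667° lat → SW at lon -108.417°, lat 10.9583°.
Cell spans 0.0833333° lon × 0.0416667° lat.
west -108.4167, east -108.3333.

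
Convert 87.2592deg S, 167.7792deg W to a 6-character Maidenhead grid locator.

Offset from 180°W / 90°S: lon 12.2208°, lat 2.7408°.
Field: lon ⌊12.2208/20⌋ = 0 → A; lat ⌊2.7408/10⌋ = 0 → A.
Square: lon ⌊12.2208/2⌋ = 6; lat ⌊2.7408/1⌋ = 2.
Subsquare: lon ⌊0.2208/0.0833333⌋ = 2 → c; lat ⌊0.7408/0.0416667⌋ = 17 → r.

AA62cr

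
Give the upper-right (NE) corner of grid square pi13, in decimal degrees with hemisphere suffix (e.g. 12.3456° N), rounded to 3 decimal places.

6.000° S, 124.000° E

Field P=15, I=8: +15·20° lon, +8·10° lat → SW at lon 120°, lat -10°.
Square 1, 3: +1·2° lon, +3·1° lat → SW at lon 122°, lat -7°.
Cell spans 2° lon × 1° lat. NE corner is SW corner plus one full cell.
latitude 6.000° S, longitude 124.000° E.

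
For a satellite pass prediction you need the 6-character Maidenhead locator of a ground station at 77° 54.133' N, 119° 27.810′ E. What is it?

OQ97rv

Add 180° to longitude and 90° to latitude: 299.4635, 167.9022.
Field: 299.4635/20 → 14 → O, 167.9022/10 → 16 → Q; chars OQ.
Square: 19.4635/2 → 9, 7.9022/1 → 7; chars 97.
Subsquare: 1.4635/0.0833333 → 17 → r, 0.9022/0.0416667 → 21 → v; chars rv.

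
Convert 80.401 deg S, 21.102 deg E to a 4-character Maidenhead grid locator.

Add 180° to longitude and 90° to latitude: 201.10, 9.60.
Field: lon ⌊201.10/20⌋ = 10 → K; lat ⌊9.60/10⌋ = 0 → A.
Square: lon ⌊1.10/2⌋ = 0; lat ⌊9.60/1⌋ = 9.

KA09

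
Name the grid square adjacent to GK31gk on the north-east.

GK31hl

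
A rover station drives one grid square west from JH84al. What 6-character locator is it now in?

Longitude subsquare a = 0; −1 → -1, wraps to 23 = x, carry into square.
Longitude square 8; −1 → 7.
The latitude characters are unchanged.

JH74xl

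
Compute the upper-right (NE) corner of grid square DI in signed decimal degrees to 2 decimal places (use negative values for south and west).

Field D=3, I=8: +3·20° lon, +8·10° lat → SW at lon -120°, lat -10°.
Cell spans 20° lon × 10° lat. NE corner is SW corner plus one full cell.
latitude 0.00, longitude -100.00.

0.00, -100.00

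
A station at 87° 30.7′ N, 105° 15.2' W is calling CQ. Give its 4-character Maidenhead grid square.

DR77

Shift to the Maidenhead origin (180°W, 90°S): lon 74.75, lat 177.51.
Field: lon ⌊74.75/20⌋ = 3 → D; lat ⌊177.51/10⌋ = 17 → R.
Square: lon ⌊14.75/2⌋ = 7; lat ⌊7.51/1⌋ = 7.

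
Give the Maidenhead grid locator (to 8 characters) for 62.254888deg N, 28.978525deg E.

Shift to the Maidenhead origin (180°W, 90°S): lon 208.97852, lat 152.25489.
Field (20°×10°, letters A–R): 208.97852/20 → 10 → K, 152.25489/10 → 15 → P; chars KP.
Square (2°×1°, digits 0–9): 8.97852/2 → 4, 2.25489/1 → 2; chars 42.
Subsquare (5′×2.5′, letters a–x): 0.97852/0.0833333 → 11 → l, 0.25489/0.0416667 → 6 → g; chars lg.
Extended square (30″×15″, digits 0–9): 0.06186/0.00833333 → 7, 0.00489/0.00416667 → 1; chars 71.

KP42lg71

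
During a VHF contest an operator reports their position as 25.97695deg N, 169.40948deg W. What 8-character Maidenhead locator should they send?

AL55hx04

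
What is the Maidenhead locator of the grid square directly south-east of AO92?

BO01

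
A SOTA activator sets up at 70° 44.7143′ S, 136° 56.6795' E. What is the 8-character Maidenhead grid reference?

PB89lg31

Offset from 180°W / 90°S: lon 316.94466°, lat 19.25476°.
Field: lon ⌊316.94466/20⌋ = 15 → P; lat ⌊19.25476/10⌋ = 1 → B.
Square: lon ⌊16.94466/2⌋ = 8; lat ⌊9.25476/1⌋ = 9.
Subsquare: lon ⌊0.94466/0.0833333⌋ = 11 → l; lat ⌊0.25476/0.0416667⌋ = 6 → g.
Extended square: lon ⌊0.02799/0.00833333⌋ = 3; lat ⌊0.00476/0.00416667⌋ = 1.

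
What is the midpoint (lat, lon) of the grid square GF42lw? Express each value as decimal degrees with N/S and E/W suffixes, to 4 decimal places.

Field G=6, F=5: +6·20° lon, +5·10° lat → SW at lon -60°, lat -40°.
Square 4, 2: +4·2° lon, +2·1° lat → SW at lon -52°, lat -38°.
Subsquare l=11, w=22: +11·0.0833333° lon, +22·0.0416667° lat → SW at lon -51.0833°, lat -37.0833°.
Cell spans 0.0833333° lon × 0.0416667° lat. Centre is SW corner plus half of each.
latitude 37.0625° S, longitude 51.0417° W.

37.0625° S, 51.0417° W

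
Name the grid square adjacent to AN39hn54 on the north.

AN39hn55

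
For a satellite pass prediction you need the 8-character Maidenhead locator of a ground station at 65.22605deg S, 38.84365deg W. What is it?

HC04ns85

Shift to the Maidenhead origin (180°W, 90°S): lon 141.15635, lat 24.77395.
Field: lon ⌊141.15635/20⌋ = 7 → H; lat ⌊24.77395/10⌋ = 2 → C.
Square: lon ⌊1.15635/2⌋ = 0; lat ⌊4.77395/1⌋ = 4.
Subsquare: lon ⌊1.15635/0.0833333⌋ = 13 → n; lat ⌊0.77395/0.0416667⌋ = 18 → s.
Extended square: lon ⌊0.07302/0.00833333⌋ = 8; lat ⌊0.02395/0.00416667⌋ = 5.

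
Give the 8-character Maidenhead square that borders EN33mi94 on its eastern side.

Longitude extended square 9; +1 → 10, wraps to 0, carry into subsquare.
Longitude subsquare m = 12; +1 → 13 = n.
The latitude characters are unchanged.

EN33ni04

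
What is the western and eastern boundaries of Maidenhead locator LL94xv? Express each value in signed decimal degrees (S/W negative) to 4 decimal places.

59.9167, 60.0000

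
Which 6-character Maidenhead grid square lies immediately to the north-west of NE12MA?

NE12lb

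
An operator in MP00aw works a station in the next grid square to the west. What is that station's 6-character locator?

LP90xw

Longitude subsquare a = 0; −1 → -1, wraps to 23 = x, carry into square.
Longitude square 0; −1 → -1, wraps to 9, carry into field.
Longitude field M = 12; −1 → 11 = L.
The latitude characters are unchanged.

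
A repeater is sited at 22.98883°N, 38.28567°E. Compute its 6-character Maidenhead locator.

KL92dx

Offset from 180°W / 90°S: lon 218.2857°, lat 112.9888°.
Field: lon ⌊218.2857/20⌋ = 10 → K; lat ⌊112.9888/10⌋ = 11 → L.
Square: lon ⌊18.2857/2⌋ = 9; lat ⌊2.9888/1⌋ = 2.
Subsquare: lon ⌊0.2857/0.0833333⌋ = 3 → d; lat ⌊0.9888/0.0416667⌋ = 23 → x.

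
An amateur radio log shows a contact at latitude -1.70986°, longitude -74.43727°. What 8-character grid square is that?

FI28sg79

Shift to the Maidenhead origin (180°W, 90°S): lon 105.56273, lat 88.29014.
Field (20°×10°, letters A–R): lon ⌊105.56273/20⌋ = 5 → F; lat ⌊88.29014/10⌋ = 8 → I.
Square (2°×1°, digits 0–9): lon ⌊5.56273/2⌋ = 2; lat ⌊8.29014/1⌋ = 8.
Subsquare (5′×2.5′, letters a–x): lon ⌊1.56273/0.0833333⌋ = 18 → s; lat ⌊0.29014/0.0416667⌋ = 6 → g.
Extended square (30″×15″, digits 0–9): lon ⌊0.06273/0.00833333⌋ = 7; lat ⌊0.04014/0.00416667⌋ = 9.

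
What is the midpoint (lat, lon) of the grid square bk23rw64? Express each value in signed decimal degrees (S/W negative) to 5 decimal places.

Field B=1, K=10: +1·20° lon, +10·10° lat → SW at lon -160°, lat 10°.
Square 2, 3: +2·2° lon, +3·1° lat → SW at lon -156°, lat 13°.
Subsquare r=17, w=22: +17·0.0833333° lon, +22·0.0416667° lat → SW at lon -154.583°, lat 13.9167°.
Extended square 6, 4: +6·0.00833333° lon, +4·0.00416667° lat → SW at lon -154.533°, lat 13.9333°.
Cell spans 0.00833333° lon × 0.00416667° lat. Centre is SW corner plus half of each.
latitude 13.93542, longitude -154.52917.

13.93542, -154.52917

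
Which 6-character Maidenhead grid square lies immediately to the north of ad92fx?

Latitude subsquare x = 23; +1 → 24, wraps to 0 = a, carry into square.
Latitude square 2; +1 → 3.
The longitude characters are unchanged.

AD93fa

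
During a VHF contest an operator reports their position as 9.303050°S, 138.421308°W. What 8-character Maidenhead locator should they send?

CI00sq97

Add 180° to longitude and 90° to latitude: 41.57869, 80.69695.
Field (20°×10°, letters A–R): lon ⌊41.57869/20⌋ = 2 → C; lat ⌊80.69695/10⌋ = 8 → I.
Square (2°×1°, digits 0–9): lon ⌊1.57869/2⌋ = 0; lat ⌊0.69695/1⌋ = 0.
Subsquare (5′×2.5′, letters a–x): lon ⌊1.57869/0.0833333⌋ = 18 → s; lat ⌊0.69695/0.0416667⌋ = 16 → q.
Extended square (30″×15″, digits 0–9): lon ⌊0.07869/0.00833333⌋ = 9; lat ⌊0.03028/0.00416667⌋ = 7.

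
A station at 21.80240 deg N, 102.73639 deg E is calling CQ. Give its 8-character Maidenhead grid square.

OL11it82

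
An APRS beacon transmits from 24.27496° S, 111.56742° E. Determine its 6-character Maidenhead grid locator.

Add 180° to longitude and 90° to latitude: 291.5674, 65.7250.
Field (20°×10°, letters A–R): lon ⌊291.5674/20⌋ = 14 → O; lat ⌊65.7250/10⌋ = 6 → G.
Square (2°×1°, digits 0–9): lon ⌊11.5674/2⌋ = 5; lat ⌊5.7250/1⌋ = 5.
Subsquare (5′×2.5′, letters a–x): lon ⌊1.5674/0.0833333⌋ = 18 → s; lat ⌊0.7250/0.0416667⌋ = 17 → r.

OG55sr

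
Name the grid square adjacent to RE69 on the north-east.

RF70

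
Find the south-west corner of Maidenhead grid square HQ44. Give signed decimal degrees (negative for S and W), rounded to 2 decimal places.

Field H=7, Q=16: +7·20° lon, +16·10° lat → SW at lon -40°, lat 70°.
Square 4, 4: +4·2° lon, +4·1° lat → SW at lon -32°, lat 74°.
latitude 74.00, longitude -32.00.

74.00, -32.00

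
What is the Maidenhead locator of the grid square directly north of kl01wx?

Latitude subsquare x = 23; +1 → 24, wraps to 0 = a, carry into square.
Latitude square 1; +1 → 2.
The longitude characters are unchanged.

KL02wa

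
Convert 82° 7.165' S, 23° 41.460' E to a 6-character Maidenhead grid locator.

Add 180° to longitude and 90° to latitude: 203.6910, 7.8806.
Field: 203.6910/20 → 10 → K, 7.8806/10 → 0 → A; chars KA.
Square: 3.6910/2 → 1, 7.8806/1 → 7; chars 17.
Subsquare: 1.6910/0.0833333 → 20 → u, 0.8806/0.0416667 → 21 → v; chars uv.

KA17uv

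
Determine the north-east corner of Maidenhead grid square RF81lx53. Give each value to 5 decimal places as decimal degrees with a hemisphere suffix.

38.02500° S, 176.96667° E

Field R=17, F=5: +17·20° lon, +5·10° lat → SW at lon 160°, lat -40°.
Square 8, 1: +8·2° lon, +1·1° lat → SW at lon 176°, lat -39°.
Subsquare l=11, x=23: +11·0.0833333° lon, +23·0.0416667° lat → SW at lon 176.917°, lat -38.0417°.
Extended square 5, 3: +5·0.00833333° lon, +3·0.00416667° lat → SW at lon 176.958°, lat -38.0292°.
Cell spans 0.00833333° lon × 0.00416667° lat. NE corner is SW corner plus one full cell.
latitude 38.02500° S, longitude 176.96667° E.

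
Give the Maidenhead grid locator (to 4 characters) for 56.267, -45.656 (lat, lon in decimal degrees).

GO76

Shift to the Maidenhead origin (180°W, 90°S): lon 134.34, lat 146.27.
Field: 134.34/20 → 6 → G, 146.27/10 → 14 → O; chars GO.
Square: 14.34/2 → 7, 6.27/1 → 6; chars 76.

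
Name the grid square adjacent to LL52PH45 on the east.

LL52ph55

Longitude extended square 4; +1 → 5.
The latitude characters are unchanged.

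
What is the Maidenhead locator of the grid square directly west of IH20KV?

Longitude subsquare k = 10; −1 → 9 = j.
The latitude characters are unchanged.

IH20jv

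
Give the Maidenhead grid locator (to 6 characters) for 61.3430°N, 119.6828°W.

Offset from 180°W / 90°S: lon 60.3172°, lat 151.3430°.
Field: lon ⌊60.3172/20⌋ = 3 → D; lat ⌊151.3430/10⌋ = 15 → P.
Square: lon ⌊0.3172/2⌋ = 0; lat ⌊1.3430/1⌋ = 1.
Subsquare: lon ⌊0.3172/0.0833333⌋ = 3 → d; lat ⌊0.3430/0.0416667⌋ = 8 → i.

DP01di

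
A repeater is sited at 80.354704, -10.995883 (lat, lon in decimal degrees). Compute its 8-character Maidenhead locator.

IR40mi05

Add 180° to longitude and 90° to latitude: 169.00412, 170.35470.
Field (20°×10°, letters A–R): lon ⌊169.00412/20⌋ = 8 → I; lat ⌊170.35470/10⌋ = 17 → R.
Square (2°×1°, digits 0–9): lon ⌊9.00412/2⌋ = 4; lat ⌊0.35470/1⌋ = 0.
Subsquare (5′×2.5′, letters a–x): lon ⌊1.00412/0.0833333⌋ = 12 → m; lat ⌊0.35470/0.0416667⌋ = 8 → i.
Extended square (30″×15″, digits 0–9): lon ⌊0.00412/0.00833333⌋ = 0; lat ⌊0.02137/0.00416667⌋ = 5.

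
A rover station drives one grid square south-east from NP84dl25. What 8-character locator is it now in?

NP84dl34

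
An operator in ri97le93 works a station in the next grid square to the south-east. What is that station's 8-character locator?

RI97me02

Longitude extended square 9; +1 → 10, wraps to 0, carry into subsquare.
Longitude subsquare l = 11; +1 → 12 = m.
Latitude extended square 3; −1 → 2.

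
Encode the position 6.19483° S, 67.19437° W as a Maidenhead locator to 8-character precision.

FI63jt63

Shift to the Maidenhead origin (180°W, 90°S): lon 112.80563, lat 83.80517.
Field: 112.80563/20 → 5 → F, 83.80517/10 → 8 → I; chars FI.
Square: 12.80563/2 → 6, 3.80517/1 → 3; chars 63.
Subsquare: 0.80563/0.0833333 → 9 → j, 0.80517/0.0416667 → 19 → t; chars jt.
Extended square: 0.05563/0.00833333 → 6, 0.01350/0.00416667 → 3; chars 63.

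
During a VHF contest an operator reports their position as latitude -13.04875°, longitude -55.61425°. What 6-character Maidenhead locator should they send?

Offset from 180°W / 90°S: lon 124.3858°, lat 76.9513°.
Field: lon ⌊124.3858/20⌋ = 6 → G; lat ⌊76.9513/10⌋ = 7 → H.
Square: lon ⌊4.3858/2⌋ = 2; lat ⌊6.9513/1⌋ = 6.
Subsquare: lon ⌊0.3858/0.0833333⌋ = 4 → e; lat ⌊0.9513/0.0416667⌋ = 22 → w.

GH26ew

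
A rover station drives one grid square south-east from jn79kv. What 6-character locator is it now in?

JN79lu

Longitude subsquare k = 10; +1 → 11 = l.
Latitude subsquare v = 21; −1 → 20 = u.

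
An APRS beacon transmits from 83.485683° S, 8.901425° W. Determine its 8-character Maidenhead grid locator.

IA56nm13

Shift to the Maidenhead origin (180°W, 90°S): lon 171.09858, lat 6.51432.
Field: lon ⌊171.09858/20⌋ = 8 → I; lat ⌊6.51432/10⌋ = 0 → A.
Square: lon ⌊11.09858/2⌋ = 5; lat ⌊6.51432/1⌋ = 6.
Subsquare: lon ⌊1.09858/0.0833333⌋ = 13 → n; lat ⌊0.51432/0.0416667⌋ = 12 → m.
Extended square: lon ⌊0.01524/0.00833333⌋ = 1; lat ⌊0.01432/0.00416667⌋ = 3.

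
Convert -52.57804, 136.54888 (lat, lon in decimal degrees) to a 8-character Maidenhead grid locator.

PD87gk51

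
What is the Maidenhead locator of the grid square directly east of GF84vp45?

Longitude extended square 4; +1 → 5.
The latitude characters are unchanged.

GF84vp55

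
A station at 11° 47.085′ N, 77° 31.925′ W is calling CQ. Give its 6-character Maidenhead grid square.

FK11fs

Add 180° to longitude and 90° to latitude: 102.4679, 101.7848.
Field: 102.4679/20 → 5 → F, 101.7848/10 → 10 → K; chars FK.
Square: 2.4679/2 → 1, 1.7848/1 → 1; chars 11.
Subsquare: 0.4679/0.0833333 → 5 → f, 0.7848/0.0416667 → 18 → s; chars fs.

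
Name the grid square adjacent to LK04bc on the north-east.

LK04cd

Longitude subsquare b = 1; +1 → 2 = c.
Latitude subsquare c = 2; +1 → 3 = d.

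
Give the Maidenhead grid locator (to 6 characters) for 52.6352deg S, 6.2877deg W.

ID67ui

Offset from 180°W / 90°S: lon 173.7123°, lat 37.3648°.
Field (20°×10°, letters A–R): 173.7123/20 → 8 → I, 37.3648/10 → 3 → D; chars ID.
Square (2°×1°, digits 0–9): 13.7123/2 → 6, 7.3648/1 → 7; chars 67.
Subsquare (5′×2.5′, letters a–x): 1.7123/0.0833333 → 20 → u, 0.3648/0.0416667 → 8 → i; chars ui.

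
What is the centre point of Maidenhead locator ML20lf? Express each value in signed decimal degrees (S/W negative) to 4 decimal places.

Field M=12, L=11: +12·20° lon, +11·10° lat → SW at lon 60°, lat 20°.
Square 2, 0: +2·2° lon, +0·1° lat → SW at lon 64°, lat 20°.
Subsquare l=11, f=5: +11·0.0833333° lon, +5·0.0416667° lat → SW at lon 64.9167°, lat 20.2083°.
Cell spans 0.0833333° lon × 0.0416667° lat. Centre is SW corner plus half of each.
latitude 20.2292, longitude 64.9583.

20.2292, 64.9583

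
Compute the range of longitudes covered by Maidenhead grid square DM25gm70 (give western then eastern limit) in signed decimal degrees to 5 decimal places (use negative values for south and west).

Field D=3, M=12: +3·20° lon, +12·10° lat → SW at lon -120°, lat 30°.
Square 2, 5: +2·2° lon, +5·1° lat → SW at lon -116°, lat 35°.
Subsquare g=6, m=12: +6·0.0833333° lon, +12·0.0416667° lat → SW at lon -115.5°, lat 35.5°.
Extended square 7, 0: +7·0.00833333° lon, +0·0.00416667° lat → SW at lon -115.442°, lat 35.5°.
Cell spans 0.00833333° lon × 0.00416667° lat.
west -115.44167, east -115.43333.

-115.44167, -115.43333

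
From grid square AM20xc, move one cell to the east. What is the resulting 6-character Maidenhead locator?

AM30ac

Longitude subsquare x = 23; +1 → 24, wraps to 0 = a, carry into square.
Longitude square 2; +1 → 3.
The latitude characters are unchanged.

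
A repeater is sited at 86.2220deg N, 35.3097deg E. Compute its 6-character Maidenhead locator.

Add 180° to longitude and 90° to latitude: 215.3097, 176.2220.
Field: 215.3097/20 → 10 → K, 176.2220/10 → 17 → R; chars KR.
Square: 15.3097/2 → 7, 6.2220/1 → 6; chars 76.
Subsquare: 1.3097/0.0833333 → 15 → p, 0.2220/0.0416667 → 5 → f; chars pf.

KR76pf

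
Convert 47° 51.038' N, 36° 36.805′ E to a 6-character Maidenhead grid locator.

KN87hu

Shift to the Maidenhead origin (180°W, 90°S): lon 216.6134, lat 137.8506.
Field: lon ⌊216.6134/20⌋ = 10 → K; lat ⌊137.8506/10⌋ = 13 → N.
Square: lon ⌊16.6134/2⌋ = 8; lat ⌊7.8506/1⌋ = 7.
Subsquare: lon ⌊0.6134/0.0833333⌋ = 7 → h; lat ⌊0.8506/0.0416667⌋ = 20 → u.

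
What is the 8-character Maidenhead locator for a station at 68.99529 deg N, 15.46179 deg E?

JP78rx58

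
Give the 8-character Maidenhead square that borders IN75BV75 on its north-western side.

IN75bv66

Longitude extended square 7; −1 → 6.
Latitude extended square 5; +1 → 6.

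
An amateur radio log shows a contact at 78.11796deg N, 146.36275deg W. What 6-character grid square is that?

Shift to the Maidenhead origin (180°W, 90°S): lon 33.6372, lat 168.1180.
Field: lon ⌊33.6372/20⌋ = 1 → B; lat ⌊168.1180/10⌋ = 16 → Q.
Square: lon ⌊13.6372/2⌋ = 6; lat ⌊8.1180/1⌋ = 8.
Subsquare: lon ⌊1.6372/0.0833333⌋ = 19 → t; lat ⌊0.1180/0.0416667⌋ = 2 → c.

BQ68tc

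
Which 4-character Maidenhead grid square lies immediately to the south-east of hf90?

IE09

Longitude square 9; +1 → 10, wraps to 0, carry into field.
Longitude field H = 7; +1 → 8 = I.
Latitude square 0; −1 → -1, wraps to 9, carry into field.
Latitude field F = 5; −1 → 4 = E.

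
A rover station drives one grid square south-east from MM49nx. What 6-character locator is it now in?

Longitude subsquare n = 13; +1 → 14 = o.
Latitude subsquare x = 23; −1 → 22 = w.

MM49ow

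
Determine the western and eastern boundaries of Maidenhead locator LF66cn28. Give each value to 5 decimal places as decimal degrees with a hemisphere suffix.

Field L=11, F=5: +11·20° lon, +5·10° lat → SW at lon 40°, lat -40°.
Square 6, 6: +6·2° lon, +6·1° lat → SW at lon 52°, lat -34°.
Subsquare c=2, n=13: +2·0.0833333° lon, +13·0.0416667° lat → SW at lon 52.1667°, lat -33.4583°.
Extended square 2, 8: +2·0.00833333° lon, +8·0.00416667° lat → SW at lon 52.1833°, lat -33.425°.
Cell spans 0.00833333° lon × 0.00416667° lat.
west 52.18333° E, east 52.19167° E.

52.18333° E, 52.19167° E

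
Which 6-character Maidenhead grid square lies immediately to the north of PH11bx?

Latitude subsquare x = 23; +1 → 24, wraps to 0 = a, carry into square.
Latitude square 1; +1 → 2.
The longitude characters are unchanged.

PH12ba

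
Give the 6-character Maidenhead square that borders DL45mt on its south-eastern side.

Longitude subsquare m = 12; +1 → 13 = n.
Latitude subsquare t = 19; −1 → 18 = s.

DL45ns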